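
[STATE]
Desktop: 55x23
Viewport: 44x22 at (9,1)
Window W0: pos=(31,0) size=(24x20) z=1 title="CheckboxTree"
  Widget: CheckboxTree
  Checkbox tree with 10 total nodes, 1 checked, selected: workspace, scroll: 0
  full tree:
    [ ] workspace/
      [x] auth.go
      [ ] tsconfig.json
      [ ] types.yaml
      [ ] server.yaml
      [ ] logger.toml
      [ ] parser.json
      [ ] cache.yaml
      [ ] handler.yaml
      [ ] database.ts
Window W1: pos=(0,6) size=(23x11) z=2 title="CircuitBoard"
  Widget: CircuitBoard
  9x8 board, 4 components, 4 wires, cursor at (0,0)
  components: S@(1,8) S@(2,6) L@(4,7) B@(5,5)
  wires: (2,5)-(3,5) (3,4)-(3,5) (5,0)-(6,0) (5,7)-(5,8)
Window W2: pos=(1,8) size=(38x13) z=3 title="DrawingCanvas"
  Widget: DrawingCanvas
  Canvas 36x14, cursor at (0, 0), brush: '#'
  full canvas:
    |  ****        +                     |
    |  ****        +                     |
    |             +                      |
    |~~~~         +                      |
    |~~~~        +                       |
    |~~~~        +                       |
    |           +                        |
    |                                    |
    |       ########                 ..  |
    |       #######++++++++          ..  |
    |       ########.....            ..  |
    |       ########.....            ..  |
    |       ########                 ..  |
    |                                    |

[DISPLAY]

                      ┃ CheckboxTree        
                      ┠─────────────────────
                      ┃>[-] workspace/      
                      ┃   [x] auth.go       
                      ┃   [ ] tsconfig.json 
━━━━━━━━━━━━━┓        ┃   [ ] types.yaml    
Board        ┃        ┃   [ ] server.yaml   
━━━━━━━━━━━━━━━━━━━━━━━━━━━━━┓logger.toml   
gCanvas                      ┃parser.json   
─────────────────────────────┨cache.yaml    
       +                     ┃handler.yaml  
       +                     ┃database.ts   
      +                      ┃              
      +                      ┃              
     +                       ┃              
     +                       ┃              
    +                        ┃              
                             ┃              
########                 ..  ┃━━━━━━━━━━━━━━
━━━━━━━━━━━━━━━━━━━━━━━━━━━━━┛              
                                            
                                            


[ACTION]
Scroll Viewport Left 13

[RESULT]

                               ┃ CheckboxTre
                               ┠────────────
                               ┃>[-] workspa
                               ┃   [x] auth.
                               ┃   [ ] tscon
┏━━━━━━━━━━━━━━━━━━━━━┓        ┃   [ ] types
┃ CircuitBoard        ┃        ┃   [ ] serve
┠┏━━━━━━━━━━━━━━━━━━━━━━━━━━━━━━━━━━━━┓logge
┃┃ DrawingCanvas                      ┃parse
┃┠────────────────────────────────────┨cache
┃┃+ ****        +                     ┃handl
┃┃  ****        +                     ┃datab
┃┃             +                      ┃     
┃┃~~~~         +                      ┃     
┃┃~~~~        +                       ┃     
┗┃~~~~        +                       ┃     
 ┃           +                        ┃     
 ┃                                    ┃     
 ┃       ########                 ..  ┃━━━━━
 ┗━━━━━━━━━━━━━━━━━━━━━━━━━━━━━━━━━━━━┛     
                                            
                                            


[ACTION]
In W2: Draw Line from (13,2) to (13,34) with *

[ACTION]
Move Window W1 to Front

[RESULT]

                               ┃ CheckboxTre
                               ┠────────────
                               ┃>[-] workspa
                               ┃   [x] auth.
                               ┃   [ ] tscon
┏━━━━━━━━━━━━━━━━━━━━━┓        ┃   [ ] types
┃ CircuitBoard        ┃        ┃   [ ] serve
┠─────────────────────┨━━━━━━━━━━━━━━━┓logge
┃   0 1 2 3 4 5 6 7 8 ┃               ┃parse
┃0  [.]               ┃───────────────┨cache
┃                     ┃               ┃handl
┃1                    ┃               ┃datab
┃                     ┃               ┃     
┃2                    ┃               ┃     
┃                     ┃               ┃     
┗━━━━━━━━━━━━━━━━━━━━━┛               ┃     
 ┃           +                        ┃     
 ┃                                    ┃     
 ┃       ########                 ..  ┃━━━━━
 ┗━━━━━━━━━━━━━━━━━━━━━━━━━━━━━━━━━━━━┛     
                                            
                                            


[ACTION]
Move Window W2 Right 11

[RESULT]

                               ┃ CheckboxTre
                               ┠────────────
                               ┃>[-] workspa
                               ┃   [x] auth.
                               ┃   [ ] tscon
┏━━━━━━━━━━━━━━━━━━━━━┓        ┃   [ ] types
┃ CircuitBoard        ┃        ┃   [ ] serve
┠─────────────────────┨━━━━━━━━━━━━━━━━━━━━━
┃   0 1 2 3 4 5 6 7 8 ┃nvas                 
┃0  [.]               ┃─────────────────────
┃                     ┃    +                
┃1                    ┃    +                
┃                     ┃   +                 
┃2                    ┃   +                 
┃                     ┃  +                  
┗━━━━━━━━━━━━━━━━━━━━━┛  +                  
            ┃           +                   
            ┃                               
            ┃       ########                
            ┗━━━━━━━━━━━━━━━━━━━━━━━━━━━━━━━
                                            
                                            


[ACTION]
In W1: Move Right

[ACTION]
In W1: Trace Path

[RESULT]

                               ┃ CheckboxTre
                               ┠────────────
                               ┃>[-] workspa
                               ┃   [x] auth.
                               ┃   [ ] tscon
┏━━━━━━━━━━━━━━━━━━━━━┓        ┃   [ ] types
┃ CircuitBoard        ┃        ┃   [ ] serve
┠─────────────────────┨━━━━━━━━━━━━━━━━━━━━━
┃   0 1 2 3 4 5 6 7 8 ┃nvas                 
┃0      [.]           ┃─────────────────────
┃                     ┃    +                
┃1                    ┃    +                
┃                     ┃   +                 
┃2                    ┃   +                 
┃                     ┃  +                  
┗━━━━━━━━━━━━━━━━━━━━━┛  +                  
            ┃           +                   
            ┃                               
            ┃       ########                
            ┗━━━━━━━━━━━━━━━━━━━━━━━━━━━━━━━
                                            
                                            


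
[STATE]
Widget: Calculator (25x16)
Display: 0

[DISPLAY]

                        0
┌───┬───┬───┬───┐        
│ 7 │ 8 │ 9 │ ÷ │        
├───┼───┼───┼───┤        
│ 4 │ 5 │ 6 │ × │        
├───┼───┼───┼───┤        
│ 1 │ 2 │ 3 │ - │        
├───┼───┼───┼───┤        
│ 0 │ . │ = │ + │        
├───┼───┼───┼───┤        
│ C │ MC│ MR│ M+│        
└───┴───┴───┴───┘        
                         
                         
                         
                         


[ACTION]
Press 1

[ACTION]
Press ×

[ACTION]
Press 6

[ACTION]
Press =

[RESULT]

                        6
┌───┬───┬───┬───┐        
│ 7 │ 8 │ 9 │ ÷ │        
├───┼───┼───┼───┤        
│ 4 │ 5 │ 6 │ × │        
├───┼───┼───┼───┤        
│ 1 │ 2 │ 3 │ - │        
├───┼───┼───┼───┤        
│ 0 │ . │ = │ + │        
├───┼───┼───┼───┤        
│ C │ MC│ MR│ M+│        
└───┴───┴───┴───┘        
                         
                         
                         
                         


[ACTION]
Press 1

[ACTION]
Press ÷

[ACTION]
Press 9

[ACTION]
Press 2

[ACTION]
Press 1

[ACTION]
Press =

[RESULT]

            0.00108577633
┌───┬───┬───┬───┐        
│ 7 │ 8 │ 9 │ ÷ │        
├───┼───┼───┼───┤        
│ 4 │ 5 │ 6 │ × │        
├───┼───┼───┼───┤        
│ 1 │ 2 │ 3 │ - │        
├───┼───┼───┼───┤        
│ 0 │ . │ = │ + │        
├───┼───┼───┼───┤        
│ C │ MC│ MR│ M+│        
└───┴───┴───┴───┘        
                         
                         
                         
                         


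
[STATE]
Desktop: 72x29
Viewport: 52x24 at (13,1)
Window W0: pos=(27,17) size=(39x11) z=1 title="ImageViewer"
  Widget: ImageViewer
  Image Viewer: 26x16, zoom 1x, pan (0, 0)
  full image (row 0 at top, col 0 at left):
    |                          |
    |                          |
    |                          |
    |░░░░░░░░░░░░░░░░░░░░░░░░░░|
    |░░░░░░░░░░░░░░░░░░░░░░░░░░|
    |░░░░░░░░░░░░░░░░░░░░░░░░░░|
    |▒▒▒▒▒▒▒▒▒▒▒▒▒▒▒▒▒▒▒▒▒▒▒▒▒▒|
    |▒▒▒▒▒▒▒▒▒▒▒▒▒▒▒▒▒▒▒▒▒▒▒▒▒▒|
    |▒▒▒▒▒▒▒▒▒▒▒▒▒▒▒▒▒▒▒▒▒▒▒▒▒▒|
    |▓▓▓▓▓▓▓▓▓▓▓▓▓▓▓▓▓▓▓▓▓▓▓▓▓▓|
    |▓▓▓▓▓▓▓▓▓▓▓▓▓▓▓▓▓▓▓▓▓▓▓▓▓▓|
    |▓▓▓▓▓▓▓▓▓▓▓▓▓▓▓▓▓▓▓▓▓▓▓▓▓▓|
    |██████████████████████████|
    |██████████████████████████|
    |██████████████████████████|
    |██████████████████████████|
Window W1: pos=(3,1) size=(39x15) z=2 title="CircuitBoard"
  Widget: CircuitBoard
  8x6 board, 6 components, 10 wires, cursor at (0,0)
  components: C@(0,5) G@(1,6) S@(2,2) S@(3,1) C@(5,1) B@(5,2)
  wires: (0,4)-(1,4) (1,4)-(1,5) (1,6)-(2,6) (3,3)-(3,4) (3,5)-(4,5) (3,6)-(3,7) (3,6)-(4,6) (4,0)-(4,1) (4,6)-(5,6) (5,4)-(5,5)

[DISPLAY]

━━━━━━━━━━━━━━━━━━━━━━━━━━━━┓                       
oard                        ┃                       
────────────────────────────┨                       
3 4 5 6 7                   ┃                       
           ·   C            ┃                       
           │                ┃                       
           · ─ ·   G        ┃                       
                   │        ┃                       
   S               ·        ┃                       
                            ┃                       
       · ─ ·   ·   · ─ ·    ┃                       
               │   │        ┃                       
               ·   ·        ┃                       
                   │        ┃                       
━━━━━━━━━━━━━━━━━━━━━━━━━━━━┛                       
                                                    
              ┏━━━━━━━━━━━━━━━━━━━━━━━━━━━━━━━━━━━━━
              ┃ ImageViewer                         
              ┠─────────────────────────────────────
              ┃                                     
              ┃                                     
              ┃                                     
              ┃░░░░░░░░░░░░░░░░░░░░░░░░░░           
              ┃░░░░░░░░░░░░░░░░░░░░░░░░░░           


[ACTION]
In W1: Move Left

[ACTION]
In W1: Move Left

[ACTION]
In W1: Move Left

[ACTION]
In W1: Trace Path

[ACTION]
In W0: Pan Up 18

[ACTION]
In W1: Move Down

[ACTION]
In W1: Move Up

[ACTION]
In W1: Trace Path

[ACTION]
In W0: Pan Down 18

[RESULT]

━━━━━━━━━━━━━━━━━━━━━━━━━━━━┓                       
oard                        ┃                       
────────────────────────────┨                       
3 4 5 6 7                   ┃                       
           ·   C            ┃                       
           │                ┃                       
           · ─ ·   G        ┃                       
                   │        ┃                       
   S               ·        ┃                       
                            ┃                       
       · ─ ·   ·   · ─ ·    ┃                       
               │   │        ┃                       
               ·   ·        ┃                       
                   │        ┃                       
━━━━━━━━━━━━━━━━━━━━━━━━━━━━┛                       
                                                    
              ┏━━━━━━━━━━━━━━━━━━━━━━━━━━━━━━━━━━━━━
              ┃ ImageViewer                         
              ┠─────────────────────────────────────
              ┃                                     
              ┃                                     
              ┃                                     
              ┃                                     
              ┃                                     


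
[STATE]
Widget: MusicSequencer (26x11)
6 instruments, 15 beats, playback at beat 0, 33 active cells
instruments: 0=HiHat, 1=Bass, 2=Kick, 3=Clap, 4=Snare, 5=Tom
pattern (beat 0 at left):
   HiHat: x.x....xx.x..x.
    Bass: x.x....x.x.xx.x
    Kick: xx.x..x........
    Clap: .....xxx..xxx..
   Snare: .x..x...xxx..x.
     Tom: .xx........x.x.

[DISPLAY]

      ▼12345678901234     
 HiHat█·█····██·█··█·     
  Bass█·█····█·█·██·█     
  Kick██·█··█········     
  Clap·····███··███··     
 Snare·█··█···███··█·     
   Tom·██········█·█·     
                          
                          
                          
                          


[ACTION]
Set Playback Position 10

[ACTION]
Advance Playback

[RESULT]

      01234567890▼234     
 HiHat█·█····██·█··█·     
  Bass█·█····█·█·██·█     
  Kick██·█··█········     
  Clap·····███··███··     
 Snare·█··█···███··█·     
   Tom·██········█·█·     
                          
                          
                          
                          


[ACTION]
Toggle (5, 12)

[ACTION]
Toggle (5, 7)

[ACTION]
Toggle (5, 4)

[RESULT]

      01234567890▼234     
 HiHat█·█····██·█··█·     
  Bass█·█····█·█·██·█     
  Kick██·█··█········     
  Clap·····███··███··     
 Snare·█··█···███··█·     
   Tom·██·█··█···███·     
                          
                          
                          
                          


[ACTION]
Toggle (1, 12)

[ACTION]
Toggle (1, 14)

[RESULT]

      01234567890▼234     
 HiHat█·█····██·█··█·     
  Bass█·█····█·█·█···     
  Kick██·█··█········     
  Clap·····███··███··     
 Snare·█··█···███··█·     
   Tom·██·█··█···███·     
                          
                          
                          
                          


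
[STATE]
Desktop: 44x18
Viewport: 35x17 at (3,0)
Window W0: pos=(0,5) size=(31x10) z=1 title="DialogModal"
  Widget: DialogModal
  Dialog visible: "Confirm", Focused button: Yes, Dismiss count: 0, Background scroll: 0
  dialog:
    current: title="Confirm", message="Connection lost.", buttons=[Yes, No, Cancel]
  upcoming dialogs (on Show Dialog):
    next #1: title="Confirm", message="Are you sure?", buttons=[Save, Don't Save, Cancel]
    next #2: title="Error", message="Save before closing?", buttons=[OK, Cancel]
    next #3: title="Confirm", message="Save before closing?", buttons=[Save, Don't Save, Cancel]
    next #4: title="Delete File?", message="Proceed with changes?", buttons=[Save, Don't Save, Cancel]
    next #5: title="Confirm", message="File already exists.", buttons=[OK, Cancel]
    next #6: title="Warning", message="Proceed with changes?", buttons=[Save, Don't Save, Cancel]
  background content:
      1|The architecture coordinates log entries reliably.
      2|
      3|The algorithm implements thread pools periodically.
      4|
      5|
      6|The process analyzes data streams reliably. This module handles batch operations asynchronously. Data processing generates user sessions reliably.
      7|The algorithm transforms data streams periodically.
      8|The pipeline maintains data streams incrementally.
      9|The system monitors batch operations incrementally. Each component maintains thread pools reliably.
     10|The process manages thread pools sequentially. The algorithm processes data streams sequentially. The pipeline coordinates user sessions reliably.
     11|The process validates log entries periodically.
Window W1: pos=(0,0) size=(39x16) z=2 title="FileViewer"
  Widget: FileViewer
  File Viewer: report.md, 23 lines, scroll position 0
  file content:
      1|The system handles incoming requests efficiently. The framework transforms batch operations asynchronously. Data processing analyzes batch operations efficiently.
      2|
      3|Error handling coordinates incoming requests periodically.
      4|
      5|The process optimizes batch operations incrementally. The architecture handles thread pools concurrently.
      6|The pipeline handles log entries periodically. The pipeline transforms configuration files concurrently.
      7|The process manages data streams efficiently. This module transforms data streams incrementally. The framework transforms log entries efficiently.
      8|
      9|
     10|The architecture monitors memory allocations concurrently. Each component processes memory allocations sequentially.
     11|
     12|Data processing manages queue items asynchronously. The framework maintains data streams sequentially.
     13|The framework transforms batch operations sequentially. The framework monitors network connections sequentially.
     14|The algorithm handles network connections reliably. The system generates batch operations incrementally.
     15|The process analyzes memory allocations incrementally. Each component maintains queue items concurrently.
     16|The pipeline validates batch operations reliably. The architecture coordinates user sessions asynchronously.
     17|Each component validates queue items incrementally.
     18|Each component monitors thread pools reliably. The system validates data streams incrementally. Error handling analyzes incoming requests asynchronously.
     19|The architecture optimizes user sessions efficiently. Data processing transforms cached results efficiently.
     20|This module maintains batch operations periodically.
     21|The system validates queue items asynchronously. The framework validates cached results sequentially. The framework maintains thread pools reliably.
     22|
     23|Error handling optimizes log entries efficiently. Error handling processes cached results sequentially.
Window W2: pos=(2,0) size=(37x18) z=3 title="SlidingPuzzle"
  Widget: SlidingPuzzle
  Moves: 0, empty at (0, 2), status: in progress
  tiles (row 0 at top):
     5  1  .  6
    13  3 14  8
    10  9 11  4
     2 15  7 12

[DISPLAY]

━━━━━━━━━━━━━━━━━━━━━━━━━━━━━━━━━━━
 SlidingPuzzle                     
───────────────────────────────────
┌────┬────┬────┬────┐              
│  5 │  1 │    │  6 │              
├────┼────┼────┼────┤              
│ 13 │  3 │ 14 │  8 │              
├────┼────┼────┼────┤              
│ 10 │  9 │ 11 │  4 │              
├────┼────┼────┼────┤              
│  2 │ 15 │  7 │ 12 │              
└────┴────┴────┴────┘              
Moves: 0                           
                                   
                                   
                                   
                                   


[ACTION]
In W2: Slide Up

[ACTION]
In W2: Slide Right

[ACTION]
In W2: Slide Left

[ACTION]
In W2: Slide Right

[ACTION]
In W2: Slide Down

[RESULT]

━━━━━━━━━━━━━━━━━━━━━━━━━━━━━━━━━━━
 SlidingPuzzle                     
───────────────────────────────────
┌────┬────┬────┬────┐              
│  5 │    │ 14 │  6 │              
├────┼────┼────┼────┤              
│ 13 │  1 │  3 │  8 │              
├────┼────┼────┼────┤              
│ 10 │  9 │ 11 │  4 │              
├────┼────┼────┼────┤              
│  2 │ 15 │  7 │ 12 │              
└────┴────┴────┴────┘              
Moves: 5                           
                                   
                                   
                                   
                                   


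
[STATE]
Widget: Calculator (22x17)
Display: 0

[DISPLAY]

                     0
┌───┬───┬───┬───┐     
│ 7 │ 8 │ 9 │ ÷ │     
├───┼───┼───┼───┤     
│ 4 │ 5 │ 6 │ × │     
├───┼───┼───┼───┤     
│ 1 │ 2 │ 3 │ - │     
├───┼───┼───┼───┤     
│ 0 │ . │ = │ + │     
├───┼───┼───┼───┤     
│ C │ MC│ MR│ M+│     
└───┴───┴───┴───┘     
                      
                      
                      
                      
                      


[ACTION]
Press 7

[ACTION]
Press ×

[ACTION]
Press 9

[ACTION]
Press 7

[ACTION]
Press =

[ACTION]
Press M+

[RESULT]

                   679
┌───┬───┬───┬───┐     
│ 7 │ 8 │ 9 │ ÷ │     
├───┼───┼───┼───┤     
│ 4 │ 5 │ 6 │ × │     
├───┼───┼───┼───┤     
│ 1 │ 2 │ 3 │ - │     
├───┼───┼───┼───┤     
│ 0 │ . │ = │ + │     
├───┼───┼───┼───┤     
│ C │ MC│ MR│ M+│     
└───┴───┴───┴───┘     
                      
                      
                      
                      
                      


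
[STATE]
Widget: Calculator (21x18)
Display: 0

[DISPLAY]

                    0
┌───┬───┬───┬───┐    
│ 7 │ 8 │ 9 │ ÷ │    
├───┼───┼───┼───┤    
│ 4 │ 5 │ 6 │ × │    
├───┼───┼───┼───┤    
│ 1 │ 2 │ 3 │ - │    
├───┼───┼───┼───┤    
│ 0 │ . │ = │ + │    
├───┼───┼───┼───┤    
│ C │ MC│ MR│ M+│    
└───┴───┴───┴───┘    
                     
                     
                     
                     
                     
                     


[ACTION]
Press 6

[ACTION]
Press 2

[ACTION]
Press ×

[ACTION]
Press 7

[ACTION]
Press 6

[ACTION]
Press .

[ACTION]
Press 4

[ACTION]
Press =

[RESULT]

               4736.8
┌───┬───┬───┬───┐    
│ 7 │ 8 │ 9 │ ÷ │    
├───┼───┼───┼───┤    
│ 4 │ 5 │ 6 │ × │    
├───┼───┼───┼───┤    
│ 1 │ 2 │ 3 │ - │    
├───┼───┼───┼───┤    
│ 0 │ . │ = │ + │    
├───┼───┼───┼───┤    
│ C │ MC│ MR│ M+│    
└───┴───┴───┴───┘    
                     
                     
                     
                     
                     
                     


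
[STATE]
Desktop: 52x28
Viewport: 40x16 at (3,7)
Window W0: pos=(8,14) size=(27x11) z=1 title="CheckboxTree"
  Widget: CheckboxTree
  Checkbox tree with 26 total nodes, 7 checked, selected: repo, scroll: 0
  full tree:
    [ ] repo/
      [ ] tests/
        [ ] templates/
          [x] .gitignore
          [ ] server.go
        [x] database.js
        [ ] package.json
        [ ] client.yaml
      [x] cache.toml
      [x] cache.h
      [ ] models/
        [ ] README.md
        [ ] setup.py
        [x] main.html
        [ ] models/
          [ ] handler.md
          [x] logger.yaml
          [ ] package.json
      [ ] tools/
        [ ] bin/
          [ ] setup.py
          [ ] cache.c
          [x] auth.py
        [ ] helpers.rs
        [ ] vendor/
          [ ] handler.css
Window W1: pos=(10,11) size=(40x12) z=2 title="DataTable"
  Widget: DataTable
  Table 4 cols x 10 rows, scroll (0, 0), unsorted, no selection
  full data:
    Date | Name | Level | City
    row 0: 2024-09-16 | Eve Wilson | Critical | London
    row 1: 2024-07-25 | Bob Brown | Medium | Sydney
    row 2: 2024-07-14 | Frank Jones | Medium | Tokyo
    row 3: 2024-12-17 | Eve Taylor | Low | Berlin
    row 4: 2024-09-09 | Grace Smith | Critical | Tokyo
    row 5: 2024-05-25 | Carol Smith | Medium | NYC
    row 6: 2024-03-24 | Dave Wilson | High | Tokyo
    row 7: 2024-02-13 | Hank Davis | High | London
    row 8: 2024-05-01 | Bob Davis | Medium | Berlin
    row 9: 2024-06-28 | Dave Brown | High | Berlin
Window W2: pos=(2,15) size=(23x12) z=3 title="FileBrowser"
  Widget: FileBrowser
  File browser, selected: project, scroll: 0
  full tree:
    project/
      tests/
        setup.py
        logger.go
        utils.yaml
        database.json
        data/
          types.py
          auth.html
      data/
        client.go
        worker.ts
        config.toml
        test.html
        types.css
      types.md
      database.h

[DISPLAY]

                                        
                                        
                                        
                                        
       ┏━━━━━━━━━━━━━━━━━━━━━━━━━━━━━━━━
       ┃ DataTable                      
       ┠────────────────────────────────
     ┏━┃Date      │Name       │Level   │
━━━━━━━━━━━━━━━━━━━━━┓────────┼────────┼
 FileBrowser         ┃ Wilson │Critical│
─────────────────────┨ Brown  │Medium  │
> [-] project/       ┃nk Jones│Medium  │
    [+] tests/       ┃ Taylor │Low     │
    [+] data/        ┃ce Smith│Critical│
    types.md         ┃ol Smith│Medium  │
    database.h       ┃━━━━━━━━━━━━━━━━━━


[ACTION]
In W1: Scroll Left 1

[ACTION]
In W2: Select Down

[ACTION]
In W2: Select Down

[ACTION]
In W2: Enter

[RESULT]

                                        
                                        
                                        
                                        
       ┏━━━━━━━━━━━━━━━━━━━━━━━━━━━━━━━━
       ┃ DataTable                      
       ┠────────────────────────────────
     ┏━┃Date      │Name       │Level   │
━━━━━━━━━━━━━━━━━━━━━┓────────┼────────┼
 FileBrowser         ┃ Wilson │Critical│
─────────────────────┨ Brown  │Medium  │
  [-] project/       ┃nk Jones│Medium  │
    [+] tests/       ┃ Taylor │Low     │
  > [-] data/        ┃ce Smith│Critical│
      client.go      ┃ol Smith│Medium  │
      worker.ts      ┃━━━━━━━━━━━━━━━━━━


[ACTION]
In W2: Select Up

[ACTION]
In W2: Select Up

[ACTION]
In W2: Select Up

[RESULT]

                                        
                                        
                                        
                                        
       ┏━━━━━━━━━━━━━━━━━━━━━━━━━━━━━━━━
       ┃ DataTable                      
       ┠────────────────────────────────
     ┏━┃Date      │Name       │Level   │
━━━━━━━━━━━━━━━━━━━━━┓────────┼────────┼
 FileBrowser         ┃ Wilson │Critical│
─────────────────────┨ Brown  │Medium  │
> [-] project/       ┃nk Jones│Medium  │
    [+] tests/       ┃ Taylor │Low     │
    [-] data/        ┃ce Smith│Critical│
      client.go      ┃ol Smith│Medium  │
      worker.ts      ┃━━━━━━━━━━━━━━━━━━


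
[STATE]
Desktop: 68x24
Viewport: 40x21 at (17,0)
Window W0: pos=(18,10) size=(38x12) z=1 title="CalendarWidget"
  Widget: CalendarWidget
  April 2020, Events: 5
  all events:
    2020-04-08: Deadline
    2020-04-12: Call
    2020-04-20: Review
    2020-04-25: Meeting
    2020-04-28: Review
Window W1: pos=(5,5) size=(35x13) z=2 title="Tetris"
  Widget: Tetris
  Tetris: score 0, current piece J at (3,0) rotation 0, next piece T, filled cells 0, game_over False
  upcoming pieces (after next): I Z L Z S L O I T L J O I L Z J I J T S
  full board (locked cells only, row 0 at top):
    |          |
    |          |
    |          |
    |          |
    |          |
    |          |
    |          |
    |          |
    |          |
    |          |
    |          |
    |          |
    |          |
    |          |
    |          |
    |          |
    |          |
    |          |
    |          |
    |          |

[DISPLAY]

                                        
                                        
                                        
                                        
                                        
━━━━━━━━━━━━━━━━━━━━━━┓                 
                      ┃                 
──────────────────────┨                 
Next:                 ┃                 
 ▒                    ┃                 
▒▒▒                   ┃━━━━━━━━━━━━━━━┓ 
                      ┃               ┃ 
                      ┃───────────────┨ 
                      ┃20             ┃ 
Score:                ┃               ┃ 
0                     ┃               ┃ 
                      ┃*              ┃ 
━━━━━━━━━━━━━━━━━━━━━━┛               ┃ 
 ┃20* 21 22 23 24 25* 26              ┃ 
 ┃27 28* 29 30                        ┃ 
 ┃                                    ┃ 


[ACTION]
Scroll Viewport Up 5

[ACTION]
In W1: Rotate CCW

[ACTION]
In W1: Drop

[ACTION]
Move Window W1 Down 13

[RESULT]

                                        
                                        
                                        
                                        
                                        
                                        
                                        
                                        
                                        
                                        
 ┏━━━━━━━━━━━━━━━━━━━━━━━━━━━━━━━━━━━━┓ 
━━━━━━━━━━━━━━━━━━━━━━┓               ┃ 
                      ┃───────────────┨ 
──────────────────────┨20             ┃ 
Next:                 ┃               ┃ 
 ▒                    ┃               ┃ 
▒▒▒                   ┃*              ┃ 
                      ┃               ┃ 
                      ┃6              ┃ 
                      ┃               ┃ 
Score:                ┃               ┃ 


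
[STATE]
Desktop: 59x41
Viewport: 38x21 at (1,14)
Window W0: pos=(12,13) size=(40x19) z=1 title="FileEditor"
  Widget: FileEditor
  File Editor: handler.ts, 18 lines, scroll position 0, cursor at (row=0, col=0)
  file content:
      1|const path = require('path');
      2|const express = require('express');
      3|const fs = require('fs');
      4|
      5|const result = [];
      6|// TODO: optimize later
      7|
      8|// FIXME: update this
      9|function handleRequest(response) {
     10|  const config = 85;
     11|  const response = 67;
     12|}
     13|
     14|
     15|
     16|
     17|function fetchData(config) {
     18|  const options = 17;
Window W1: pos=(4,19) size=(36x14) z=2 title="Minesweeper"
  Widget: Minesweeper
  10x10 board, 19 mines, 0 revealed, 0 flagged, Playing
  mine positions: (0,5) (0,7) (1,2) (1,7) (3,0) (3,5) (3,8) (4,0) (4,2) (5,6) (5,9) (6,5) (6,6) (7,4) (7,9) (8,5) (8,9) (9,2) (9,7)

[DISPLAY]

           ┃ FileEditor               
           ┠──────────────────────────
           ┃█onst path = require('path
           ┃const express = require('e
           ┃const fs = require('fs'); 
   ┏━━━━━━━━━━━━━━━━━━━━━━━━━━━━━━━━━━
   ┃ Minesweeper                      
   ┠──────────────────────────────────
   ┃■■■■■■■■■■                        
   ┃■■■■■■■■■■                        
   ┃■■■■■■■■■■                        
   ┃■■■■■■■■■■                        
   ┃■■■■■■■■■■                        
   ┃■■■■■■■■■■                        
   ┃■■■■■■■■■■                        
   ┃■■■■■■■■■■                        
   ┃■■■■■■■■■■                        
   ┃■■■■■■■■■■                        
   ┗━━━━━━━━━━━━━━━━━━━━━━━━━━━━━━━━━━
                                      
                                      


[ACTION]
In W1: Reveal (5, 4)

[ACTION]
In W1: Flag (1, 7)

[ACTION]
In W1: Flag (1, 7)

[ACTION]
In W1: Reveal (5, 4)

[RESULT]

           ┃ FileEditor               
           ┠──────────────────────────
           ┃█onst path = require('path
           ┃const express = require('e
           ┃const fs = require('fs'); 
   ┏━━━━━━━━━━━━━━━━━━━━━━━━━━━━━━━━━━
   ┃ Minesweeper                      
   ┠──────────────────────────────────
   ┃■■■■■■■■■■                        
   ┃■■■■■■■■■■                        
   ┃■■■■■■■■■■                        
   ┃■■■■■■■■■■                        
   ┃■■■■■■■■■■                        
   ┃■■■■1■■■■■                        
   ┃■■■■■■■■■■                        
   ┃■■■■■■■■■■                        
   ┃■■■■■■■■■■                        
   ┃■■■■■■■■■■                        
   ┗━━━━━━━━━━━━━━━━━━━━━━━━━━━━━━━━━━
                                      
                                      


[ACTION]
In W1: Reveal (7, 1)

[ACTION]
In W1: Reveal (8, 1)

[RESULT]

           ┃ FileEditor               
           ┠──────────────────────────
           ┃█onst path = require('path
           ┃const express = require('e
           ┃const fs = require('fs'); 
   ┏━━━━━━━━━━━━━━━━━━━━━━━━━━━━━━━━━━
   ┃ Minesweeper                      
   ┠──────────────────────────────────
   ┃■■■■■■■■■■                        
   ┃■■■■■■■■■■                        
   ┃■■■■■■■■■■                        
   ┃■■■■■■■■■■                        
   ┃■■■■■■■■■■                        
   ┃12111■■■■■                        
   ┃   1■■■■■■                        
   ┃   1■■■■■■                        
   ┃ 112■■■■■■                        
   ┃ 1■■■■■■■■                        
   ┗━━━━━━━━━━━━━━━━━━━━━━━━━━━━━━━━━━
                                      
                                      
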